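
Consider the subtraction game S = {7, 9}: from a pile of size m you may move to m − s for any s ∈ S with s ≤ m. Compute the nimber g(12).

Grundy values for subtraction set {7, 9}:
k:     0  1  2  3  4  5  6  7  8  9 10 11 12
g(k):  0  0  0  0  0  0  0  1  1  1  1  1  1
So g(12) = 1.

1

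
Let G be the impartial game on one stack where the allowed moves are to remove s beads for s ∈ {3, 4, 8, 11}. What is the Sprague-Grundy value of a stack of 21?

0

Build the Grundy sequence with g(k) = mex{g(k−s) : s ∈ {3, 4, 8, 11}, s ≤ k}:
k:     0  1  2  3  4  5  6  7  8  9 10 11 12 13 14 15 16 17 18 19 20 21
g(k):  0  0  0  1  1  1  2  0  2  3  1  3  4  2  0  2  0  1  3  1  2  0
So g(21) = 0.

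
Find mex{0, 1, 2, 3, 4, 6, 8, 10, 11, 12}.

The values 0, 1, 2, 3, 4 are all present; 5 is the first non-negative integer missing from the set.

5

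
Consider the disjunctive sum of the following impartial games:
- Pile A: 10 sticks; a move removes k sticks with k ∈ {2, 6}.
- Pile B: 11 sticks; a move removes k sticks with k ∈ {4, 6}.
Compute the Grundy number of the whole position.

1

Grundy values for pile A (subtraction set {2, 6}):
g(0) = mex{} = 0
g(1) = mex{} = 0
g(2) = mex{0} = 1
g(3) = mex{0} = 1
g(4) = mex{1} = 0
g(5) = mex{1} = 0
g(6) = mex{0} = 1
g(7) = mex{0} = 1
g(8) = mex{1} = 0
g(9) = mex{1} = 0
g(10) = mex{0} = 1
So g(10) = 1.
For pile B, compute g(0), g(1), … with moves {4, 6}:
g(0) = mex{} = 0
g(1) = mex{} = 0
g(2) = mex{} = 0
g(3) = mex{} = 0
g(4) = mex{0} = 1
g(5) = mex{0} = 1
g(6) = mex{0} = 1
g(7) = mex{0} = 1
g(8) = mex{0,1} = 2
g(9) = mex{0,1} = 2
g(10) = mex{1} = 0
g(11) = mex{1} = 0
So g(11) = 0.
By the Sprague-Grundy theorem, the Grundy value of a sum of independent games is the XOR of the component values.
Combined value = 1 XOR 0 = 1.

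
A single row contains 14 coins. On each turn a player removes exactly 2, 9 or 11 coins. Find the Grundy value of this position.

Build the Grundy sequence with g(k) = mex{g(k−s) : s ∈ {2, 9, 11}, s ≤ k}:
k:     0  1  2  3  4  5  6  7  8  9 10 11 12 13 14
g(k):  0  0  1  1  0  0  1  1  0  2  1  3  2  2  3
So g(14) = 3.

3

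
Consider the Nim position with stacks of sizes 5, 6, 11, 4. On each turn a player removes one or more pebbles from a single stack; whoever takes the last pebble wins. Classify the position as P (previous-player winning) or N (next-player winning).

Nim-sum: 5 XOR 6 XOR 11 XOR 4 = 12.
The nim-sum is 12 ≠ 0, so this is an N-position: the player to move can win.

N-position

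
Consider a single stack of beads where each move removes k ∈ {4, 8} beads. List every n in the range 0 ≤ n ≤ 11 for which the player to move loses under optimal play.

0, 1, 2, 3

Build the Grundy sequence with g(k) = mex{g(k−s) : s ∈ {4, 8}, s ≤ k}:
k:     0  1  2  3  4  5  6  7  8  9 10 11
g(k):  0  0  0  0  1  1  1  1  2  2  2  2
The P-positions (g = 0) in 0..11 are 0, 1, 2, 3.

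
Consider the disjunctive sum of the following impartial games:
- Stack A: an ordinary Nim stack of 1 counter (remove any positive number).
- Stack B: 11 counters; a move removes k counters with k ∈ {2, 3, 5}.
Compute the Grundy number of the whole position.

3

Stack A is a plain Nim stack of size 1, so its Grundy value is 1.
Build the Grundy sequence for stack B with g(k) = mex{g(k−s) : s ∈ {2, 3, 5}, s ≤ k}:
g(0) = mex{} = 0
g(1) = mex{} = 0
g(2) = mex{0} = 1
g(3) = mex{0} = 1
g(4) = mex{0,1} = 2
g(5) = mex{0,1} = 2
g(6) = mex{0,1,2} = 3
g(7) = mex{1,2} = 0
g(8) = mex{1,2,3} = 0
g(9) = mex{0,2,3} = 1
g(10) = mex{0,2} = 1
g(11) = mex{0,1,3} = 2
So g(11) = 2.
The value of a disjunctive sum is the nim-sum of the parts.
Combined value = 1 XOR 2 = 3.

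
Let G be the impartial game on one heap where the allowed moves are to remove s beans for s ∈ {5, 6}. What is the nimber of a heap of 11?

0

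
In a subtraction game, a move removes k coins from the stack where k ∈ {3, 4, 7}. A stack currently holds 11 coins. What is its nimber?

0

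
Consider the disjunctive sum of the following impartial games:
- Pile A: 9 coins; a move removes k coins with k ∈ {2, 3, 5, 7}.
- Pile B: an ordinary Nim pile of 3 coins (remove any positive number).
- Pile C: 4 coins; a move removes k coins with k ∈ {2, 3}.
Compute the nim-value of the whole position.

1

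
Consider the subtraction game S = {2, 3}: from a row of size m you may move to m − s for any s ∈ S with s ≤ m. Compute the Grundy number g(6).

0

Grundy values for subtraction set {2, 3}:
g(0) = mex{} = 0
g(1) = mex{} = 0
g(2) = mex{0} = 1
g(3) = mex{0} = 1
g(4) = mex{0,1} = 2
g(5) = mex{1} = 0
g(6) = mex{1,2} = 0
So g(6) = 0.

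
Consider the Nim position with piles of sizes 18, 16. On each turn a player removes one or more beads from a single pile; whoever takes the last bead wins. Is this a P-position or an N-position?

Bitwise XOR of the heap sizes:
  10010  (18)
  10000  (16)
  -----
  00010  (2)
The nim-sum is 2 ≠ 0, so this is an N-position: the player to move can win.

N-position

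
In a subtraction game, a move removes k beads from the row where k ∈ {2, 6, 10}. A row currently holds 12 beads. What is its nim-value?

0

Build the Grundy sequence with g(k) = mex{g(k−s) : s ∈ {2, 6, 10}, s ≤ k}:
k:     0  1  2  3  4  5  6  7  8  9 10 11 12
g(k):  0  0  1  1  0  0  1  1  0  0  1  1  0
So g(12) = 0.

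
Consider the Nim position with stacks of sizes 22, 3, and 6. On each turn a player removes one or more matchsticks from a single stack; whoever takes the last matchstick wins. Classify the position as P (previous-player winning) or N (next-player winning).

Nim-sum: 22 XOR 3 XOR 6 = 19.
The nim-sum is 19 ≠ 0, so this is an N-position: the player to move can win.

N-position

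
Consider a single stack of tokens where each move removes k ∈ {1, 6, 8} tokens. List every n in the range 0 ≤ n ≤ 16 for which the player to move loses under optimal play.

Grundy values for subtraction set {1, 6, 8}:
k:     0  1  2  3  4  5  6  7  8  9 10 11 12 13 14 15 16
g(k):  0  1  0  1  0  1  2  0  1  0  1  0  1  2  0  1  0
The P-positions (g = 0) in 0..16 are 0, 2, 4, 7, 9, 11, 14, 16.

0, 2, 4, 7, 9, 11, 14, 16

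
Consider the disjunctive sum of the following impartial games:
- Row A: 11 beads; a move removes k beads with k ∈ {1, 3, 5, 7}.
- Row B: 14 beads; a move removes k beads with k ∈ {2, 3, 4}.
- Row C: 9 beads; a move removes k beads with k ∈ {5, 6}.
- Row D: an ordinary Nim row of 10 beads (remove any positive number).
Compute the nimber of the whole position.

11

Grundy values for row A (subtraction set {1, 3, 5, 7}):
k:     0  1  2  3  4  5  6  7  8  9 10 11
g(k):  0  1  0  1  0  1  0  1  0  1  0  1
So g(11) = 1.
For row B, compute g(0), g(1), … with moves {2, 3, 4}:
g(0) = mex{} = 0
g(1) = mex{} = 0
g(2) = mex{0} = 1
g(3) = mex{0} = 1
g(4) = mex{0,1} = 2
g(5) = mex{0,1} = 2
g(6) = mex{1,2} = 0
g(7) = mex{1,2} = 0
g(8) = mex{0,2} = 1
g(9) = mex{0,2} = 1
g(10) = mex{0,1} = 2
g(11) = mex{0,1} = 2
g(12) = mex{1,2} = 0
g(13) = mex{1,2} = 0
g(14) = mex{0,2} = 1
So g(14) = 1.
Grundy values for row C (subtraction set {5, 6}):
k:     0  1  2  3  4  5  6  7  8  9
g(k):  0  0  0  0  0  1  1  1  1  1
So g(9) = 1.
Row D is a plain Nim row of size 10, so its Grundy value is 10.
The value of a disjunctive sum is the nim-sum of the parts.
Combined value = 1 ⊕ 1 ⊕ 1 ⊕ 10 = 11.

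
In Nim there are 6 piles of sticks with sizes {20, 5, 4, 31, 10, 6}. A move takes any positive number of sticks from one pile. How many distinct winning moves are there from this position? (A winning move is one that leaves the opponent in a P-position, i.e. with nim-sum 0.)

5

In binary:
  10100  (20)
  00101  (5)
  00100  (4)
  11111  (31)
  01010  (10)
  00110  (6)
  -----
  00110  (6)
The overall nim-sum is X = 6. A pile of size p has a winning move iff p XOR X < p (reduce it to p XOR X).
  20: 20 XOR 6 = 18 < 20 — winning move (to 18).
  5: 5 XOR 6 = 3 < 5 — winning move (to 3).
  4: 4 XOR 6 = 2 < 4 — winning move (to 2).
  31: 31 XOR 6 = 25 < 31 — winning move (to 25).
  10: 10 XOR 6 = 12 ≥ 10 — no move.
  6: 6 XOR 6 = 0 < 6 — winning move (to 0).
That gives 5 winning moves.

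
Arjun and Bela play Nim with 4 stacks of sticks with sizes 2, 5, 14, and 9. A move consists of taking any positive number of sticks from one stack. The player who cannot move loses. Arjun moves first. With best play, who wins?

Nim-sum: 2 ⊕ 5 ⊕ 14 ⊕ 9 = 0.
The nim-sum is 0, so this is a P-position: the player to move is in a losing position under optimal play; Arjun is about to move from it and so loses — Bela wins.

Bela wins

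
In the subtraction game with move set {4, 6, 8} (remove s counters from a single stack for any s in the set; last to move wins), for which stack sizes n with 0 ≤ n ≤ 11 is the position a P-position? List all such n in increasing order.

0, 1, 2, 3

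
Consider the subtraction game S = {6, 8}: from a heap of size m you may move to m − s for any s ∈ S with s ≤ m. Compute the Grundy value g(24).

Compute g(0), g(1), … for moves {6, 8}:
k:     0  1  2  3  4  5  6  7  8  9 10 11 12 13 14 15 16 17 18 19 20 21 22 23 24
g(k):  0  0  0  0  0  0  1  1  1  1  1  1  2  2  0  0  0  0  0  0  1  1  1  1  1
So g(24) = 1.

1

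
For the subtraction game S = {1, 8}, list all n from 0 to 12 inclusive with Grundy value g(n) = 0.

Grundy values for subtraction set {1, 8}:
g(0) = mex{} = 0
g(1) = mex{0} = 1
g(2) = mex{1} = 0
g(3) = mex{0} = 1
g(4) = mex{1} = 0
g(5) = mex{0} = 1
g(6) = mex{1} = 0
g(7) = mex{0} = 1
g(8) = mex{0,1} = 2
g(9) = mex{1,2} = 0
g(10) = mex{0} = 1
g(11) = mex{1} = 0
g(12) = mex{0} = 1
The P-positions (g = 0) in 0..12 are 0, 2, 4, 6, 9, 11.

0, 2, 4, 6, 9, 11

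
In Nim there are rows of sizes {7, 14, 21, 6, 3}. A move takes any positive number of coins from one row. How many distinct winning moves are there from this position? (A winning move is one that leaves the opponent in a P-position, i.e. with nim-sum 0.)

Nim-sum: 7 XOR 14 XOR 21 XOR 6 XOR 3 = 25.
The overall nim-sum is X = 25. A row of size p has a winning move iff p XOR X < p (reduce it to p XOR X).
  7: 7 XOR 25 = 30 ≥ 7 — no move.
  14: 14 XOR 25 = 23 ≥ 14 — no move.
  21: 21 XOR 25 = 12 < 21 — winning move (to 12).
  6: 6 XOR 25 = 31 ≥ 6 — no move.
  3: 3 XOR 25 = 26 ≥ 3 — no move.
That gives 1 winning move.

1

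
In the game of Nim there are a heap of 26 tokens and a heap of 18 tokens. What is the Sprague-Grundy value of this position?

8

In binary:
  11010  (26)
  10010  (18)
  -----
  01000  (8)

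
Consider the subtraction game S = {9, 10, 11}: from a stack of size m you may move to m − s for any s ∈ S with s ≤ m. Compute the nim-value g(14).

1

Build the Grundy sequence with g(k) = mex{g(k−s) : s ∈ {9, 10, 11}, s ≤ k}:
k:     0  1  2  3  4  5  6  7  8  9 10 11 12 13 14
g(k):  0  0  0  0  0  0  0  0  0  1  1  1  1  1  1
So g(14) = 1.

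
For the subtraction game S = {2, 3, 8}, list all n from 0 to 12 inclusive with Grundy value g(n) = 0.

0, 1, 5, 6, 10, 11

Build the Grundy sequence with g(k) = mex{g(k−s) : s ∈ {2, 3, 8}, s ≤ k}:
k:     0  1  2  3  4  5  6  7  8  9 10 11 12
g(k):  0  0  1  1  2  0  0  1  1  2  0  0  1
The P-positions (g = 0) in 0..12 are 0, 1, 5, 6, 10, 11.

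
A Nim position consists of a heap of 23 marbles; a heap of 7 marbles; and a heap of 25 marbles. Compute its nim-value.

9

Nim-sum: 23 ^ 7 ^ 25 = 9.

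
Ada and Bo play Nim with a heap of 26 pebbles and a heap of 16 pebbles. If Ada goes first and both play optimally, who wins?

Compute the nim-sum pairwise:
26 ^ 16 = 10
The nim-sum is 10 ≠ 0, so this is an N-position: the player to move can win; Ada has a winning move.

Ada wins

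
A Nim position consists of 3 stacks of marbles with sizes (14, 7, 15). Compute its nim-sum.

6

Nim-sum: 14 ^ 7 ^ 15 = 6.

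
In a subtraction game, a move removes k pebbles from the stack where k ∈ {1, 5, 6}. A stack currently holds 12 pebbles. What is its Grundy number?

1

Grundy values for subtraction set {1, 5, 6}:
k:     0  1  2  3  4  5  6  7  8  9 10 11 12
g(k):  0  1  0  1  0  1  2  3  2  3  2  0  1
So g(12) = 1.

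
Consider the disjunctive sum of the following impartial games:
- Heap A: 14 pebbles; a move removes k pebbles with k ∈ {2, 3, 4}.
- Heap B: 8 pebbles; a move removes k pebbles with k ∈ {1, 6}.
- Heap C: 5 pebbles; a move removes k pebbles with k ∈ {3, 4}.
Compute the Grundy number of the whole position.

1

Build the Grundy sequence for heap A with g(k) = mex{g(k−s) : s ∈ {2, 3, 4}, s ≤ k}:
k:     0  1  2  3  4  5  6  7  8  9 10 11 12 13 14
g(k):  0  0  1  1  2  2  0  0  1  1  2  2  0  0  1
So g(14) = 1.
Build the Grundy sequence for heap B with g(k) = mex{g(k−s) : s ∈ {1, 6}, s ≤ k}:
k:     0  1  2  3  4  5  6  7  8
g(k):  0  1  0  1  0  1  2  0  1
So g(8) = 1.
Grundy values for heap C (subtraction set {3, 4}):
g(0) = mex{} = 0
g(1) = mex{} = 0
g(2) = mex{} = 0
g(3) = mex{0} = 1
g(4) = mex{0} = 1
g(5) = mex{0} = 1
So g(5) = 1.
By the Sprague-Grundy theorem, the Grundy value of a sum of independent games is the XOR of the component values.
Combined value = 1 ⊕ 1 ⊕ 1 = 1.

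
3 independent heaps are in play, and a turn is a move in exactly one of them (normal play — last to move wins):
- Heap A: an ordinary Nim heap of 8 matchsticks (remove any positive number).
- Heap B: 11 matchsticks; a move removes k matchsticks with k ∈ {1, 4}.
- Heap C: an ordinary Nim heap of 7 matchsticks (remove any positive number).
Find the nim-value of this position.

14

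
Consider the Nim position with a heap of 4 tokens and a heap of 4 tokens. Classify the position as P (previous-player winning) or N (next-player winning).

P-position

Compute the nim-sum pairwise:
4 XOR 4 = 0
The nim-sum is 0, so this is a P-position: the player to move is in a losing position under optimal play.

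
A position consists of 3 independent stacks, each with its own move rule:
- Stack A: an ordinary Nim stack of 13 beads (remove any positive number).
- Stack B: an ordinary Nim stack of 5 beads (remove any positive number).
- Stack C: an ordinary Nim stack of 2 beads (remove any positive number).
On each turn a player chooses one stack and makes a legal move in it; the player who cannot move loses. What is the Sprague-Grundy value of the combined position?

10

Stack A is a plain Nim stack of size 13, so its Grundy value is 13.
Stack B is a plain Nim stack of size 5, so its Grundy value is 5.
Stack C is a plain Nim stack of size 2, so its Grundy value is 2.
The value of a disjunctive sum is the nim-sum of the parts.
Combined value = 13 XOR 5 XOR 2 = 10.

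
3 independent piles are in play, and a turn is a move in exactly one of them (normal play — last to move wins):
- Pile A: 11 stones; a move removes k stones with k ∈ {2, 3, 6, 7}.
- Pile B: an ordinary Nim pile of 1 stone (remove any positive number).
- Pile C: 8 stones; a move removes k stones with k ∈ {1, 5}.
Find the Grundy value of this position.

0

For pile A, compute g(0), g(1), … with moves {2, 3, 6, 7}:
g(0) = mex{} = 0
g(1) = mex{} = 0
g(2) = mex{0} = 1
g(3) = mex{0} = 1
g(4) = mex{0,1} = 2
g(5) = mex{1} = 0
g(6) = mex{0,1,2} = 3
g(7) = mex{0,2} = 1
g(8) = mex{0,1,3} = 2
g(9) = mex{1,3} = 0
g(10) = mex{1,2} = 0
g(11) = mex{0,2} = 1
So g(11) = 1.
Pile B is a plain Nim pile of size 1, so its Grundy value is 1.
Build the Grundy sequence for pile C with g(k) = mex{g(k−s) : s ∈ {1, 5}, s ≤ k}:
g(0) = mex{} = 0
g(1) = mex{0} = 1
g(2) = mex{1} = 0
g(3) = mex{0} = 1
g(4) = mex{1} = 0
g(5) = mex{0} = 1
g(6) = mex{1} = 0
g(7) = mex{0} = 1
g(8) = mex{1} = 0
So g(8) = 0.
By the Sprague-Grundy theorem, the Grundy value of a sum of independent games is the XOR of the component values.
Combined value = 1 ⊕ 1 ⊕ 0 = 0.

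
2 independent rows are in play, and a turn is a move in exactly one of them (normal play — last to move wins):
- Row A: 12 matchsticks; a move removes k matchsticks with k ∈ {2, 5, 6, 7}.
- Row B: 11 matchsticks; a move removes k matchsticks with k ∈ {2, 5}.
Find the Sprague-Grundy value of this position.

0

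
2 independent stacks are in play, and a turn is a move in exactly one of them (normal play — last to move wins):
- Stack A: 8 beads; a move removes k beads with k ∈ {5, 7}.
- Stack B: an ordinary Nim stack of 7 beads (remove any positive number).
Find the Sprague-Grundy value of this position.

6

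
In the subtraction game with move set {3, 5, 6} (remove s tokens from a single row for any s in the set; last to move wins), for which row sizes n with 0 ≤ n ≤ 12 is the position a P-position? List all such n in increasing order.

0, 1, 2, 9, 10, 11

Grundy values for subtraction set {3, 5, 6}:
g(0) = mex{} = 0
g(1) = mex{} = 0
g(2) = mex{} = 0
g(3) = mex{0} = 1
g(4) = mex{0} = 1
g(5) = mex{0} = 1
g(6) = mex{0,1} = 2
g(7) = mex{0,1} = 2
g(8) = mex{0,1} = 2
g(9) = mex{1,2} = 0
g(10) = mex{1,2} = 0
g(11) = mex{1,2} = 0
g(12) = mex{0,2} = 1
The P-positions (g = 0) in 0..12 are 0, 1, 2, 9, 10, 11.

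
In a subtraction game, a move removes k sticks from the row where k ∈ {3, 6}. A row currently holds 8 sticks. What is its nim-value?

Grundy values for subtraction set {3, 6}:
g(0) = mex{} = 0
g(1) = mex{} = 0
g(2) = mex{} = 0
g(3) = mex{0} = 1
g(4) = mex{0} = 1
g(5) = mex{0} = 1
g(6) = mex{0,1} = 2
g(7) = mex{0,1} = 2
g(8) = mex{0,1} = 2
So g(8) = 2.

2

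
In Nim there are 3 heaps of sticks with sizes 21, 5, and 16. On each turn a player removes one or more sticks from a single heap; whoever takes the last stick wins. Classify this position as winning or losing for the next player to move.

Losing position

Nim-sum: 21 ⊕ 5 ⊕ 16 = 0.
The nim-sum is 0, so this is a P-position: the player to move is in a losing position under optimal play.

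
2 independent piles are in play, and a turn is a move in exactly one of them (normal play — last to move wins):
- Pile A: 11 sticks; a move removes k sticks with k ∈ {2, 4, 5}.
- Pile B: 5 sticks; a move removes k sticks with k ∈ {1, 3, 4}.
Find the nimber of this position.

1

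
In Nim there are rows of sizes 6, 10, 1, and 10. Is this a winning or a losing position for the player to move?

Bitwise XOR of the heap sizes:
  0110  (6)
  1010  (10)
  0001  (1)
  1010  (10)
  ----
  0111  (7)
The nim-sum is 7 ≠ 0, so this is an N-position: the player to move can win.

Winning position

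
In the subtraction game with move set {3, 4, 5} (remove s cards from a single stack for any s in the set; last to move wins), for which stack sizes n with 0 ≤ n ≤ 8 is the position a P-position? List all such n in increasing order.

0, 1, 2, 8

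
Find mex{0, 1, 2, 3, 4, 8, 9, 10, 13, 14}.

5

The values 0, 1, 2, 3, 4 are all present; 5 is the first non-negative integer missing from the set.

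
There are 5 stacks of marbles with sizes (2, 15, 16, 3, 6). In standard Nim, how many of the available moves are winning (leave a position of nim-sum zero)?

Compute the nim-sum pairwise:
2 ^ 15 = 13
13 ^ 16 = 29
29 ^ 3 = 30
30 ^ 6 = 24
The overall nim-sum is X = 24. A stack of size p has a winning move iff p XOR X < p (reduce it to p XOR X).
  2: 2 XOR 24 = 26 ≥ 2 — no move.
  15: 15 XOR 24 = 23 ≥ 15 — no move.
  16: 16 XOR 24 = 8 < 16 — winning move (to 8).
  3: 3 XOR 24 = 27 ≥ 3 — no move.
  6: 6 XOR 24 = 30 ≥ 6 — no move.
That gives 1 winning move.

1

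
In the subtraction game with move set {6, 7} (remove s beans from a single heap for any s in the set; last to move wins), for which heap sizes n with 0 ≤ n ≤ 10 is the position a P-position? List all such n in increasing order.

Grundy values for subtraction set {6, 7}:
k:     0  1  2  3  4  5  6  7  8  9 10
g(k):  0  0  0  0  0  0  1  1  1  1  1
The P-positions (g = 0) in 0..10 are 0, 1, 2, 3, 4, 5.

0, 1, 2, 3, 4, 5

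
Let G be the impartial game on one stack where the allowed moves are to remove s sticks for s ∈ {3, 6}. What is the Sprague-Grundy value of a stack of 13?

Compute g(0), g(1), … for moves {3, 6}:
g(0) = mex{} = 0
g(1) = mex{} = 0
g(2) = mex{} = 0
g(3) = mex{0} = 1
g(4) = mex{0} = 1
g(5) = mex{0} = 1
g(6) = mex{0,1} = 2
g(7) = mex{0,1} = 2
g(8) = mex{0,1} = 2
g(9) = mex{1,2} = 0
g(10) = mex{1,2} = 0
g(11) = mex{1,2} = 0
g(12) = mex{0,2} = 1
g(13) = mex{0,2} = 1
So g(13) = 1.

1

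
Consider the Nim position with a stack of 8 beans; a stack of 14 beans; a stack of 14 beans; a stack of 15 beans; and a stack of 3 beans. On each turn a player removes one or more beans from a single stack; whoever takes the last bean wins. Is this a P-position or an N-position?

In binary:
  1000  (8)
  1110  (14)
  1110  (14)
  1111  (15)
  0011  (3)
  ----
  0100  (4)
The nim-sum is 4 ≠ 0, so this is an N-position: the player to move can win.

N-position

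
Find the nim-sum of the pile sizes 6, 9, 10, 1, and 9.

13

Compute the nim-sum pairwise:
6 ^ 9 = 15
15 ^ 10 = 5
5 ^ 1 = 4
4 ^ 9 = 13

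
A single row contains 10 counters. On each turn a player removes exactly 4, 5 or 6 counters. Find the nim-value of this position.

Build the Grundy sequence with g(k) = mex{g(k−s) : s ∈ {4, 5, 6}, s ≤ k}:
g(0) = mex{} = 0
g(1) = mex{} = 0
g(2) = mex{} = 0
g(3) = mex{} = 0
g(4) = mex{0} = 1
g(5) = mex{0} = 1
g(6) = mex{0} = 1
g(7) = mex{0} = 1
g(8) = mex{0,1} = 2
g(9) = mex{0,1} = 2
g(10) = mex{1} = 0
So g(10) = 0.

0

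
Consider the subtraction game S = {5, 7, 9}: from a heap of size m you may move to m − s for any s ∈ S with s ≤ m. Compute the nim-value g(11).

2

Grundy values for subtraction set {5, 7, 9}:
k:     0  1  2  3  4  5  6  7  8  9 10 11
g(k):  0  0  0  0  0  1  1  1  1  1  2  2
So g(11) = 2.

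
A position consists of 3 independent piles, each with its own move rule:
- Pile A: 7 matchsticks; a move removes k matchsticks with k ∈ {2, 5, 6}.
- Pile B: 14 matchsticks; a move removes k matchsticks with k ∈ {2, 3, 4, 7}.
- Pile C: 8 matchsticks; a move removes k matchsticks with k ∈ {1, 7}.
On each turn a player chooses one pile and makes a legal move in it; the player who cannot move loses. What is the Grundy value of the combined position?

2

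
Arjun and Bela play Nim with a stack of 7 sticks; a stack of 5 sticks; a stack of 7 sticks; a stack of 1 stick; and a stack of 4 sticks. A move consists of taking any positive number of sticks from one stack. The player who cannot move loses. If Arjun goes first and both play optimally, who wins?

Write each in binary and XOR column by column:
  111  (7)
  101  (5)
  111  (7)
  001  (1)
  100  (4)
  ---
  000  (0)
The nim-sum is 0, so this is a P-position: the player to move is in a losing position under optimal play; Arjun is about to move from it and so loses — Bela wins.

Bela wins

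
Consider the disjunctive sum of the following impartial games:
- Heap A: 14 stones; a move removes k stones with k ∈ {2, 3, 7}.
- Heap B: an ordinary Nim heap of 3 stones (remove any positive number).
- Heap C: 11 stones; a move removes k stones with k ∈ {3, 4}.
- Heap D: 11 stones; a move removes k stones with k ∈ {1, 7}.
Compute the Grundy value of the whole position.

1

For heap A, compute g(0), g(1), … with moves {2, 3, 7}:
k:     0  1  2  3  4  5  6  7  8  9 10 11 12 13 14
g(k):  0  0  1  1  2  0  0  1  1  2  0  0  1  1  2
So g(14) = 2.
Heap B is a plain Nim heap of size 3, so its Grundy value is 3.
Grundy values for heap C (subtraction set {3, 4}):
g(0) = mex{} = 0
g(1) = mex{} = 0
g(2) = mex{} = 0
g(3) = mex{0} = 1
g(4) = mex{0} = 1
g(5) = mex{0} = 1
g(6) = mex{0,1} = 2
g(7) = mex{1} = 0
g(8) = mex{1} = 0
g(9) = mex{1,2} = 0
g(10) = mex{0,2} = 1
g(11) = mex{0} = 1
So g(11) = 1.
Grundy values for heap D (subtraction set {1, 7}):
g(0) = mex{} = 0
g(1) = mex{0} = 1
g(2) = mex{1} = 0
g(3) = mex{0} = 1
g(4) = mex{1} = 0
g(5) = mex{0} = 1
g(6) = mex{1} = 0
g(7) = mex{0} = 1
g(8) = mex{1} = 0
g(9) = mex{0} = 1
g(10) = mex{1} = 0
g(11) = mex{0} = 1
So g(11) = 1.
By the Sprague-Grundy theorem, the Grundy value of a sum of independent games is the XOR of the component values.
Combined value = 2 ⊕ 3 ⊕ 1 ⊕ 1 = 1.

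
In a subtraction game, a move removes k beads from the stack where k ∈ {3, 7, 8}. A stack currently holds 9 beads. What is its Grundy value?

Build the Grundy sequence with g(k) = mex{g(k−s) : s ∈ {3, 7, 8}, s ≤ k}:
k:     0  1  2  3  4  5  6  7  8  9
g(k):  0  0  0  1  1  1  0  2  2  1
So g(9) = 1.

1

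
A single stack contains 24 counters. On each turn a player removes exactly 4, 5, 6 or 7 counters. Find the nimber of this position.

Build the Grundy sequence with g(k) = mex{g(k−s) : s ∈ {4, 5, 6, 7}, s ≤ k}:
k:     0  1  2  3  4  5  6  7  8  9 10 11 12 13 14 15 16 17 18 19 20 21 22 23 24
g(k):  0  0  0  0  1  1  1  1  2  2  2  0  0  0  0  1  1  1  1  2  2  2  0  0  0
So g(24) = 0.

0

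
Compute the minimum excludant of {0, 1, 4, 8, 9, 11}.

2

The values 0, 1 are all present; 2 is the first non-negative integer missing from the set.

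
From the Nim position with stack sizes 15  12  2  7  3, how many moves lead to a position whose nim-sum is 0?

Compute the nim-sum pairwise:
15 ⊕ 12 = 3
3 ⊕ 2 = 1
1 ⊕ 7 = 6
6 ⊕ 3 = 5
The overall nim-sum is X = 5. A stack of size p has a winning move iff p XOR X < p (reduce it to p XOR X).
  15: 15 XOR 5 = 10 < 15 — winning move (to 10).
  12: 12 XOR 5 = 9 < 12 — winning move (to 9).
  2: 2 XOR 5 = 7 ≥ 2 — no move.
  7: 7 XOR 5 = 2 < 7 — winning move (to 2).
  3: 3 XOR 5 = 6 ≥ 3 — no move.
That gives 3 winning moves.

3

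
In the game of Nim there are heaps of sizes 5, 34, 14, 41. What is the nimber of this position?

Compute the nim-sum pairwise:
5 XOR 34 = 39
39 XOR 14 = 41
41 XOR 41 = 0

0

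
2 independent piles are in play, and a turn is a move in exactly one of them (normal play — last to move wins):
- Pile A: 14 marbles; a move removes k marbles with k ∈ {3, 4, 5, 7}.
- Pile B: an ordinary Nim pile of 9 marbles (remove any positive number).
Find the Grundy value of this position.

8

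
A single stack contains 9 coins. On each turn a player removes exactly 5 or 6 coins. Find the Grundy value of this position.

Build the Grundy sequence with g(k) = mex{g(k−s) : s ∈ {5, 6}, s ≤ k}:
k:     0  1  2  3  4  5  6  7  8  9
g(k):  0  0  0  0  0  1  1  1  1  1
So g(9) = 1.

1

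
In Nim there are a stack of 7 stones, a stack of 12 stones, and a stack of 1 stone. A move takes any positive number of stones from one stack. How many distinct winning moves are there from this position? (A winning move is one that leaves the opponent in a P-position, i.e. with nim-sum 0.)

1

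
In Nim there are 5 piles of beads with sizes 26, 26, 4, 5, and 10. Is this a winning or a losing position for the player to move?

Winning position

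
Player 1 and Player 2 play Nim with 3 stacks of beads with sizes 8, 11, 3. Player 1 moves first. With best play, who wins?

Nim-sum: 8 ^ 11 ^ 3 = 0.
The nim-sum is 0, so this is a P-position: the player to move is in a losing position under optimal play; Player 1 is about to move from it and so loses — Player 2 wins.

Player 2 wins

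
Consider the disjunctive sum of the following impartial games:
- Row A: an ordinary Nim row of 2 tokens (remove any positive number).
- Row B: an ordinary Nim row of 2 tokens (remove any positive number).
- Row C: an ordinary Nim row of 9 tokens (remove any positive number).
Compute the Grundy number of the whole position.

Row A is a plain Nim row of size 2, so its Grundy value is 2.
Row B is a plain Nim row of size 2, so its Grundy value is 2.
Row C is a plain Nim row of size 9, so its Grundy value is 9.
By the Sprague-Grundy theorem, the Grundy value of a sum of independent games is the XOR of the component values.
Combined value = 2 ⊕ 2 ⊕ 9 = 9.

9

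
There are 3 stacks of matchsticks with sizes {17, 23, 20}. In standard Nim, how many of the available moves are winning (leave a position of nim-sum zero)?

Compute the nim-sum pairwise:
17 XOR 23 = 6
6 XOR 20 = 18
The overall nim-sum is X = 18. A stack of size p has a winning move iff p XOR X < p (reduce it to p XOR X).
  17: 17 XOR 18 = 3 < 17 — winning move (to 3).
  23: 23 XOR 18 = 5 < 23 — winning move (to 5).
  20: 20 XOR 18 = 6 < 20 — winning move (to 6).
That gives 3 winning moves.

3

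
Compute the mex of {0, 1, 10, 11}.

The values 0, 1 are all present; 2 is the first non-negative integer missing from the set.

2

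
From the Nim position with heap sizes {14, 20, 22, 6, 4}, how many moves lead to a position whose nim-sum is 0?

1

Nim-sum: 14 XOR 20 XOR 22 XOR 6 XOR 4 = 14.
The overall nim-sum is X = 14. A heap of size p has a winning move iff p XOR X < p (reduce it to p XOR X).
  14: 14 XOR 14 = 0 < 14 — winning move (to 0).
  20: 20 XOR 14 = 26 ≥ 20 — no move.
  22: 22 XOR 14 = 24 ≥ 22 — no move.
  6: 6 XOR 14 = 8 ≥ 6 — no move.
  4: 4 XOR 14 = 10 ≥ 4 — no move.
That gives 1 winning move.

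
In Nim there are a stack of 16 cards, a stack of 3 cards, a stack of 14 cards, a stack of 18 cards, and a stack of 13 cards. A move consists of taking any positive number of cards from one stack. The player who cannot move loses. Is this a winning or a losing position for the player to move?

Winning position

Compute the nim-sum pairwise:
16 XOR 3 = 19
19 XOR 14 = 29
29 XOR 18 = 15
15 XOR 13 = 2
The nim-sum is 2 ≠ 0, so this is an N-position: the player to move can win.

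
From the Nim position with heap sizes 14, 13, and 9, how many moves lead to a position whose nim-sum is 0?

3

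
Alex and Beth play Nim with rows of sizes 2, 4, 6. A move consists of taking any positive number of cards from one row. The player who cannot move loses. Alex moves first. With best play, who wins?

Nim-sum: 2 ⊕ 4 ⊕ 6 = 0.
The nim-sum is 0, so this is a P-position: the player to move is in a losing position under optimal play; Alex is about to move from it and so loses — Beth wins.

Beth wins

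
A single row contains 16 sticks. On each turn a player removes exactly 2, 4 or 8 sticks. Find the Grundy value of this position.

Build the Grundy sequence with g(k) = mex{g(k−s) : s ∈ {2, 4, 8}, s ≤ k}:
k:     0  1  2  3  4  5  6  7  8  9 10 11 12 13 14 15 16
g(k):  0  0  1  1  2  2  0  0  1  1  2  2  0  0  1  1  2
So g(16) = 2.

2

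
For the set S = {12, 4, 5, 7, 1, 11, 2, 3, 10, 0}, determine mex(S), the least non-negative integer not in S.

The values 0, 1, 2, 3, 4, 5 are all present; 6 is the first non-negative integer missing from the set.

6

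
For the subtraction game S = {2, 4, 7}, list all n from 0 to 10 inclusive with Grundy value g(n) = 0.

0, 1, 6, 9

Build the Grundy sequence with g(k) = mex{g(k−s) : s ∈ {2, 4, 7}, s ≤ k}:
k:     0  1  2  3  4  5  6  7  8  9 10
g(k):  0  0  1  1  2  2  0  3  1  0  2
The P-positions (g = 0) in 0..10 are 0, 1, 6, 9.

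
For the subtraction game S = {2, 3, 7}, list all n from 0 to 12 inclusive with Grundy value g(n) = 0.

0, 1, 5, 6, 10, 11

Grundy values for subtraction set {2, 3, 7}:
k:     0  1  2  3  4  5  6  7  8  9 10 11 12
g(k):  0  0  1  1  2  0  0  1  1  2  0  0  1
The P-positions (g = 0) in 0..12 are 0, 1, 5, 6, 10, 11.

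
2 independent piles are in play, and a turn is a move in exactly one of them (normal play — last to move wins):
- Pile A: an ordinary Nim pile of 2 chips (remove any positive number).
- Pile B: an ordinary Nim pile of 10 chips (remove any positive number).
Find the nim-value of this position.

Pile A is a plain Nim pile of size 2, so its Grundy value is 2.
Pile B is a plain Nim pile of size 10, so its Grundy value is 10.
By the Sprague-Grundy theorem, the Grundy value of a sum of independent games is the XOR of the component values.
Combined value = 2 XOR 10 = 8.

8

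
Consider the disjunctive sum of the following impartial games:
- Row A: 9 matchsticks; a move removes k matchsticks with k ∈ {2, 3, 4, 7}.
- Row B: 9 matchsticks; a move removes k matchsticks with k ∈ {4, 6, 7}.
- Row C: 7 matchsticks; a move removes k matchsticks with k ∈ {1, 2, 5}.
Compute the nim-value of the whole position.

For row A, compute g(0), g(1), … with moves {2, 3, 4, 7}:
k:     0  1  2  3  4  5  6  7  8  9
g(k):  0  0  1  1  2  2  0  3  1  4
So g(9) = 4.
Build the Grundy sequence for row B with g(k) = mex{g(k−s) : s ∈ {4, 6, 7}, s ≤ k}:
k:     0  1  2  3  4  5  6  7  8  9
g(k):  0  0  0  0  1  1  1  1  2  2
So g(9) = 2.
Build the Grundy sequence for row C with g(k) = mex{g(k−s) : s ∈ {1, 2, 5}, s ≤ k}:
g(0) = mex{} = 0
g(1) = mex{0} = 1
g(2) = mex{0,1} = 2
g(3) = mex{1,2} = 0
g(4) = mex{0,2} = 1
g(5) = mex{0,1} = 2
g(6) = mex{1,2} = 0
g(7) = mex{0,2} = 1
So g(7) = 1.
By the Sprague-Grundy theorem, the Grundy value of a sum of independent games is the XOR of the component values.
Combined value = 4 ⊕ 2 ⊕ 1 = 7.

7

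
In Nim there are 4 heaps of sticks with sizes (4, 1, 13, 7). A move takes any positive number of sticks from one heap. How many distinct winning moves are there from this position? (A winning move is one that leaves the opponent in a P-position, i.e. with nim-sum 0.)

Write each in binary and XOR column by column:
  0100  (4)
  0001  (1)
  1101  (13)
  0111  (7)
  ----
  1111  (15)
The overall nim-sum is X = 15. A heap of size p has a winning move iff p XOR X < p (reduce it to p XOR X).
  4: 4 XOR 15 = 11 ≥ 4 — no move.
  1: 1 XOR 15 = 14 ≥ 1 — no move.
  13: 13 XOR 15 = 2 < 13 — winning move (to 2).
  7: 7 XOR 15 = 8 ≥ 7 — no move.
That gives 1 winning move.

1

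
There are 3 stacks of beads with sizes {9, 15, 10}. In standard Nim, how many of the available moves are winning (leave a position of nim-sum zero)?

Nim-sum: 9 ^ 15 ^ 10 = 12.
The overall nim-sum is X = 12. A stack of size p has a winning move iff p XOR X < p (reduce it to p XOR X).
  9: 9 XOR 12 = 5 < 9 — winning move (to 5).
  15: 15 XOR 12 = 3 < 15 — winning move (to 3).
  10: 10 XOR 12 = 6 < 10 — winning move (to 6).
That gives 3 winning moves.

3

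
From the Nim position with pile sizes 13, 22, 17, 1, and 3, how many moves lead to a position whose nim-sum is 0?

Nim-sum: 13 ^ 22 ^ 17 ^ 1 ^ 3 = 8.
The overall nim-sum is X = 8. A pile of size p has a winning move iff p XOR X < p (reduce it to p XOR X).
  13: 13 XOR 8 = 5 < 13 — winning move (to 5).
  22: 22 XOR 8 = 30 ≥ 22 — no move.
  17: 17 XOR 8 = 25 ≥ 17 — no move.
  1: 1 XOR 8 = 9 ≥ 1 — no move.
  3: 3 XOR 8 = 11 ≥ 3 — no move.
That gives 1 winning move.

1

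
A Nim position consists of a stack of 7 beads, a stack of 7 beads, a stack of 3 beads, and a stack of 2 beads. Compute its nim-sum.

1

Bitwise XOR of the heap sizes:
  111  (7)
  111  (7)
  011  (3)
  010  (2)
  ---
  001  (1)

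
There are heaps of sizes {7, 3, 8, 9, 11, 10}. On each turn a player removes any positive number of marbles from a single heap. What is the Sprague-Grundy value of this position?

4

Bitwise XOR of the heap sizes:
  0111  (7)
  0011  (3)
  1000  (8)
  1001  (9)
  1011  (11)
  1010  (10)
  ----
  0100  (4)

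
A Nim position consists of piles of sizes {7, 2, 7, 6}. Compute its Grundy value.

4

Compute the nim-sum pairwise:
7 ⊕ 2 = 5
5 ⊕ 7 = 2
2 ⊕ 6 = 4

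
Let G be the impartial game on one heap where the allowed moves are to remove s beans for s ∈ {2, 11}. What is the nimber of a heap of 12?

Compute g(0), g(1), … for moves {2, 11}:
k:     0  1  2  3  4  5  6  7  8  9 10 11 12
g(k):  0  0  1  1  0  0  1  1  0  0  1  1  2
So g(12) = 2.

2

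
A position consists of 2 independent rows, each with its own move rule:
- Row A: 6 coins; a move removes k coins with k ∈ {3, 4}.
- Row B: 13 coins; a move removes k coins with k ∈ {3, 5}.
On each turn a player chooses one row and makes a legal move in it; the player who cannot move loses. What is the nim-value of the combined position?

3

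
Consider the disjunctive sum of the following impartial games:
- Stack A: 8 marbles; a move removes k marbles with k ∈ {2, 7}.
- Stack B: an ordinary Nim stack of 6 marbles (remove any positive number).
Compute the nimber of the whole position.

4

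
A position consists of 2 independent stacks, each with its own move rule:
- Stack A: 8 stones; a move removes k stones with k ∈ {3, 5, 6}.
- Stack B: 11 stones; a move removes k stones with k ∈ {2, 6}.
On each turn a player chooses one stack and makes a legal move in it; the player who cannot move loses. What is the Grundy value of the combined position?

For stack A, compute g(0), g(1), … with moves {3, 5, 6}:
g(0) = mex{} = 0
g(1) = mex{} = 0
g(2) = mex{} = 0
g(3) = mex{0} = 1
g(4) = mex{0} = 1
g(5) = mex{0} = 1
g(6) = mex{0,1} = 2
g(7) = mex{0,1} = 2
g(8) = mex{0,1} = 2
So g(8) = 2.
Grundy values for stack B (subtraction set {2, 6}):
k:     0  1  2  3  4  5  6  7  8  9 10 11
g(k):  0  0  1  1  0  0  1  1  0  0  1  1
So g(11) = 1.
The value of a disjunctive sum is the nim-sum of the parts.
Combined value = 2 XOR 1 = 3.

3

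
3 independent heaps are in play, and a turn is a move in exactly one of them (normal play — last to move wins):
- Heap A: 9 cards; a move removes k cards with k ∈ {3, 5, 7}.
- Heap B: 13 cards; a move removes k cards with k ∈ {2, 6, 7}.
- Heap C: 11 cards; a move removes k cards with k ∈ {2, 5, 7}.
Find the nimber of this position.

0

For heap A, compute g(0), g(1), … with moves {3, 5, 7}:
k:     0  1  2  3  4  5  6  7  8  9
g(k):  0  0  0  1  1  1  2  2  2  3
So g(9) = 3.
For heap B, compute g(0), g(1), … with moves {2, 6, 7}:
g(0) = mex{} = 0
g(1) = mex{} = 0
g(2) = mex{0} = 1
g(3) = mex{0} = 1
g(4) = mex{1} = 0
g(5) = mex{1} = 0
g(6) = mex{0} = 1
g(7) = mex{0} = 1
g(8) = mex{0,1} = 2
g(9) = mex{1} = 0
g(10) = mex{0,1,2} = 3
g(11) = mex{0} = 1
g(12) = mex{0,1,3} = 2
g(13) = mex{1} = 0
So g(13) = 0.
Grundy values for heap C (subtraction set {2, 5, 7}):
k:     0  1  2  3  4  5  6  7  8  9 10 11
g(k):  0  0  1  1  0  2  1  3  2  2  0  3
So g(11) = 3.
The value of a disjunctive sum is the nim-sum of the parts.
Combined value = 3 XOR 0 XOR 3 = 0.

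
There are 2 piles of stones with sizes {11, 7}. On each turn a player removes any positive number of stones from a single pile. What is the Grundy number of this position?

12

Nim-sum: 11 XOR 7 = 12.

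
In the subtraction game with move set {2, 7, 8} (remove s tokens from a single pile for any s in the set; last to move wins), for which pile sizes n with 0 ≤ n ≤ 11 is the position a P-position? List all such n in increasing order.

0, 1, 4, 5, 10

Compute g(0), g(1), … for moves {2, 7, 8}:
k:     0  1  2  3  4  5  6  7  8  9 10 11
g(k):  0  0  1  1  0  0  1  1  2  2  0  3
The P-positions (g = 0) in 0..11 are 0, 1, 4, 5, 10.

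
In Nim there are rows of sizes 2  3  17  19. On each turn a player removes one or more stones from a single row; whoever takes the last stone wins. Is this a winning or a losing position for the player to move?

Nim-sum: 2 XOR 3 XOR 17 XOR 19 = 3.
The nim-sum is 3 ≠ 0, so this is an N-position: the player to move can win.

Winning position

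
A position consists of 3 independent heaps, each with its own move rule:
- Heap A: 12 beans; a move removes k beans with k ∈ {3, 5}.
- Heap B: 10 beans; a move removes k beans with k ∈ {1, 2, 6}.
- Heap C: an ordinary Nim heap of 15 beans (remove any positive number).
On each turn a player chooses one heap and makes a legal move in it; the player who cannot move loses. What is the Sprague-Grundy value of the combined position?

14

For heap A, compute g(0), g(1), … with moves {3, 5}:
k:     0  1  2  3  4  5  6  7  8  9 10 11 12
g(k):  0  0  0  1  1  1  2  2  0  0  0  1  1
So g(12) = 1.
Build the Grundy sequence for heap B with g(k) = mex{g(k−s) : s ∈ {1, 2, 6}, s ≤ k}:
g(0) = mex{} = 0
g(1) = mex{0} = 1
g(2) = mex{0,1} = 2
g(3) = mex{1,2} = 0
g(4) = mex{0,2} = 1
g(5) = mex{0,1} = 2
g(6) = mex{0,1,2} = 3
g(7) = mex{1,2,3} = 0
g(8) = mex{0,2,3} = 1
g(9) = mex{0,1} = 2
g(10) = mex{1,2} = 0
So g(10) = 0.
Heap C is a plain Nim heap of size 15, so its Grundy value is 15.
By the Sprague-Grundy theorem, the Grundy value of a sum of independent games is the XOR of the component values.
Combined value = 1 XOR 0 XOR 15 = 14.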